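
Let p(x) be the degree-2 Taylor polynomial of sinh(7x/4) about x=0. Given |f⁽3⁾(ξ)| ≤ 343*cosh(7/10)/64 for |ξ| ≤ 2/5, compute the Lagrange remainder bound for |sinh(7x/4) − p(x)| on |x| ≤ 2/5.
343*cosh(7/10)/6000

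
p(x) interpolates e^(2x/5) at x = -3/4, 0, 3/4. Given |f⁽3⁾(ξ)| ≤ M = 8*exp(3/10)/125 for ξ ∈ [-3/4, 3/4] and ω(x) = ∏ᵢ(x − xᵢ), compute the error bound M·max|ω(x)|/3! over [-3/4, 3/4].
sqrt(3)*exp(3/10)/1000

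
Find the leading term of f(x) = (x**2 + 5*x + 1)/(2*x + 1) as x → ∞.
x/2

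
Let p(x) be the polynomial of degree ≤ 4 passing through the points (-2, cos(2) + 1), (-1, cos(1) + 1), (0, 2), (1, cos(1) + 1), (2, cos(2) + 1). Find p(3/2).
15*cos(2)/64 + 29/64 + 21*cos(1)/16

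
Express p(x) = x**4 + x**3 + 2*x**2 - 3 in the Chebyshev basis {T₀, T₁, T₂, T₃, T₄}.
(-13/8)T₀ + (3/4)T₁ + (3/2)T₂ + (1/4)T₃ + (1/8)T₄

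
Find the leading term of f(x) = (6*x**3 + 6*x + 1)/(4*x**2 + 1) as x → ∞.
3*x/2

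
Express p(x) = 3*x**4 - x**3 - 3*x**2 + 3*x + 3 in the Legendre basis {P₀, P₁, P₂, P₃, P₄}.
(13/5)P₀ + (12/5)P₁ + (-2/7)P₂ + (-2/5)P₃ + (24/35)P₄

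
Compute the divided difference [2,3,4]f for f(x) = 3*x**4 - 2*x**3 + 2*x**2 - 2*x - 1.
149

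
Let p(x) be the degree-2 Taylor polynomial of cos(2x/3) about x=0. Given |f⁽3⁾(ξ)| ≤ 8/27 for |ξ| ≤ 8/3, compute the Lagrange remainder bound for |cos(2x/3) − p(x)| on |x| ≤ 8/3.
2048/2187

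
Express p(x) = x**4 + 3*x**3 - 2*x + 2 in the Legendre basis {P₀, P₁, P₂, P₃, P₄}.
(11/5)P₀ + (-1/5)P₁ + (4/7)P₂ + (6/5)P₃ + (8/35)P₄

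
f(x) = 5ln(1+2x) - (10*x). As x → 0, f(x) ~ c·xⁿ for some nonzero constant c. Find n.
2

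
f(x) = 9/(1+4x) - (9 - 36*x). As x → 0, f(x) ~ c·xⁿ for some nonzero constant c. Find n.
2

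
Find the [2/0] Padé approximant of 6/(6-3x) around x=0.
x**2/4 + x/2 + 1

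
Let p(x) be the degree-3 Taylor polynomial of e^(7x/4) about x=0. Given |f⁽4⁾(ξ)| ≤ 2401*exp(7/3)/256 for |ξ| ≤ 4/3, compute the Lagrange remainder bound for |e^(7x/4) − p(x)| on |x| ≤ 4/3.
2401*exp(7/3)/1944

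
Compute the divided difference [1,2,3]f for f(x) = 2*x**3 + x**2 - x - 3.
13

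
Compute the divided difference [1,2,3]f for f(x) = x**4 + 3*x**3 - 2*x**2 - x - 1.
41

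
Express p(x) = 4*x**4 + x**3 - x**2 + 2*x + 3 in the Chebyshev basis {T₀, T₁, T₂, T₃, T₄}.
(4)T₀ + (11/4)T₁ + (3/2)T₂ + (1/4)T₃ + (1/2)T₄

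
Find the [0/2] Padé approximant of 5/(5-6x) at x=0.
1/(1 - 6*x/5)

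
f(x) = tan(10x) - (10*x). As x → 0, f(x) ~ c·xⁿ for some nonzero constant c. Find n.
3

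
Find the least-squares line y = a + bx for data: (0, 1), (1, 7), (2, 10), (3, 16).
a = 13/10, b = 24/5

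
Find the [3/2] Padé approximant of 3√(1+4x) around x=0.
(6*x**3 + 27*x**2 + 18*x + 3)/(3*x**2 + 4*x + 1)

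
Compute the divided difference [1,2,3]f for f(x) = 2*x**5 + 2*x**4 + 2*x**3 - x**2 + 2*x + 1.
241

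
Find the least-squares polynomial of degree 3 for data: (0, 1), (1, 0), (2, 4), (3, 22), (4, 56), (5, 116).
43/42 + (-535/252)x + (-5/42)x² + (37/36)x³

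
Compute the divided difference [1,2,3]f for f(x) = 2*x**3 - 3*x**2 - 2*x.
9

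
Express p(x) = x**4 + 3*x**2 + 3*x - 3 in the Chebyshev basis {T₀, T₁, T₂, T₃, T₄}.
(-9/8)T₀ + (3)T₁ + (2)T₂ + (1/8)T₄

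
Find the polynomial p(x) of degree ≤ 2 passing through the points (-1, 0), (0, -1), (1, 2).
2*x**2 + x - 1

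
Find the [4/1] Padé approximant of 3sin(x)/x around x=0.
x**4/40 - x**2/2 + 3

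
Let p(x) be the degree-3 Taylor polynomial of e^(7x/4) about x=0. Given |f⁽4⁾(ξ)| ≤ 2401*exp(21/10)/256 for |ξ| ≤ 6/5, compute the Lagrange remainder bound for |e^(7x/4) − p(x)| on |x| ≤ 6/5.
64827*exp(21/10)/80000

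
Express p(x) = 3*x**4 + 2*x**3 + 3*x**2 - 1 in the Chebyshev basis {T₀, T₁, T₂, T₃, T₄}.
(13/8)T₀ + (3/2)T₁ + (3)T₂ + (1/2)T₃ + (3/8)T₄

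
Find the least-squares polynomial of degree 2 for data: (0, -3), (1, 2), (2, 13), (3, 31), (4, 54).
-107/35 + (141/70)x + (43/14)x²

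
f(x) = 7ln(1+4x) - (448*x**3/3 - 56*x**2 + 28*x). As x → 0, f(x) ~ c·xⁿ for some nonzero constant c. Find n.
4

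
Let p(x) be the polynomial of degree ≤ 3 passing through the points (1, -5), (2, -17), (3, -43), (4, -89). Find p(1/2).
-19/8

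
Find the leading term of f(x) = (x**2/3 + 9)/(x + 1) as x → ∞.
x/3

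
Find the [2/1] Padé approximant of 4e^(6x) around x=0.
(24*x**2 + 16*x + 4)/(1 - 2*x)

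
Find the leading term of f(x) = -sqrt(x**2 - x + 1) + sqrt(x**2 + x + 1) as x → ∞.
1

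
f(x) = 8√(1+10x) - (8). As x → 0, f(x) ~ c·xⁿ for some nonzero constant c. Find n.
1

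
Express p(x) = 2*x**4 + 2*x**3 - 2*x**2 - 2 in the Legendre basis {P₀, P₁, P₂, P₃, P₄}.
(-34/15)P₀ + (6/5)P₁ + (-4/21)P₂ + (4/5)P₃ + (16/35)P₄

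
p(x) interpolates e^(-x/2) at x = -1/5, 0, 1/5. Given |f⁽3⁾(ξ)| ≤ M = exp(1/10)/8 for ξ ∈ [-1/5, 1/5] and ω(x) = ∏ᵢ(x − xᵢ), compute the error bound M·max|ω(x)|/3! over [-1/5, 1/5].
sqrt(3)*exp(1/10)/27000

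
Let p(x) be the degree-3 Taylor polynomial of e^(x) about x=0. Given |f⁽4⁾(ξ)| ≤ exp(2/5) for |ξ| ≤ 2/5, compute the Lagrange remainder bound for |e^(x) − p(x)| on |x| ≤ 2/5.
2*exp(2/5)/1875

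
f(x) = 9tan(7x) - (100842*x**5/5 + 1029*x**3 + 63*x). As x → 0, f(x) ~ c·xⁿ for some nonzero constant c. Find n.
7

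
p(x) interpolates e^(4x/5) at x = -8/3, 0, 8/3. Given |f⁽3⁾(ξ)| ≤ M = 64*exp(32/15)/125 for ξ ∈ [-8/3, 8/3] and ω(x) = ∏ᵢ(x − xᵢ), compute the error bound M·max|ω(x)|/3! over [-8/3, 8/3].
32768*sqrt(3)*exp(32/15)/91125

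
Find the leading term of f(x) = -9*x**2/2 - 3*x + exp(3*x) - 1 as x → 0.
9*x**3/2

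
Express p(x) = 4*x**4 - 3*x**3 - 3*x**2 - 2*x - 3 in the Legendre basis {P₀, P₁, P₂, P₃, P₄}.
(-16/5)P₀ + (-19/5)P₁ + (2/7)P₂ + (-6/5)P₃ + (32/35)P₄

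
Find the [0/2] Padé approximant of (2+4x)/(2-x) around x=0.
1/(5*x**2 - 5*x/2 + 1)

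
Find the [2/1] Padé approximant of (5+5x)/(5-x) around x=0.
(x + 1)/(1 - x/5)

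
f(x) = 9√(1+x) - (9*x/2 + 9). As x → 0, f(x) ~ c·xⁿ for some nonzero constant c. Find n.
2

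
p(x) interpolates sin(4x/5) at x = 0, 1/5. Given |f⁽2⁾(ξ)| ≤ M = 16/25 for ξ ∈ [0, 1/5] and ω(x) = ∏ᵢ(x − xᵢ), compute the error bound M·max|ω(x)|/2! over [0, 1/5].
2/625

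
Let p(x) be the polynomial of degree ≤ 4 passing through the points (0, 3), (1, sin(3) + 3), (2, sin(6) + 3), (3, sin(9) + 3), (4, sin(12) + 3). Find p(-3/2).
1485*sin(6)/64 - 385*sin(9)/32 - 693*sin(3)/32 + 315*sin(12)/128 + 3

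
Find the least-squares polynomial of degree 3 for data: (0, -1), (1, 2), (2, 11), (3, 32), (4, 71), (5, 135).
-65/63 + (881/378)x + (-65/252)x² + (113/108)x³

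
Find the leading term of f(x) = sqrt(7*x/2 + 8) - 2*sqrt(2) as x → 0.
7*sqrt(2)*x/16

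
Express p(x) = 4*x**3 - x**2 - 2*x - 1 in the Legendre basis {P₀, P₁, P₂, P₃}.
(-4/3)P₀ + (2/5)P₁ + (-2/3)P₂ + (8/5)P₃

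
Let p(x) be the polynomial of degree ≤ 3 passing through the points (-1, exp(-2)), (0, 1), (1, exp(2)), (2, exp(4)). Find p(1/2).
(-1 + (-exp(4) + 9 + 9*exp(2))*exp(2))*exp(-2)/16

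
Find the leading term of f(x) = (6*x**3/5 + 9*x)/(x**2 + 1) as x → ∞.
6*x/5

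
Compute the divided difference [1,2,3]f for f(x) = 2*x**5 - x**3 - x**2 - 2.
173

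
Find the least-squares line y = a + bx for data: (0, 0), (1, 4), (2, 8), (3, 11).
a = 1/5, b = 37/10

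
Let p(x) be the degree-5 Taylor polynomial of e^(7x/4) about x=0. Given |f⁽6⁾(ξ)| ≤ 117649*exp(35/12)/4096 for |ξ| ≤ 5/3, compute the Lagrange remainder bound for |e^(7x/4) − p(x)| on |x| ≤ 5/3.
367653125*exp(35/12)/429981696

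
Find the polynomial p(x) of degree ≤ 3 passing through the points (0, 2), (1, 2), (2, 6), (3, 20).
x**3 - x**2 + 2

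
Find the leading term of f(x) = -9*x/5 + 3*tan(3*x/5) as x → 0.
27*x**3/125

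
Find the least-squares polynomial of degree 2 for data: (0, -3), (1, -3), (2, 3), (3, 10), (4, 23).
-22/7 + (-17/14)x + (27/14)x²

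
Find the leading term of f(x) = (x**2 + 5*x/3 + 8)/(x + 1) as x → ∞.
x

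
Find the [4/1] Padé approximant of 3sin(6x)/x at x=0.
972*x**4/5 - 108*x**2 + 18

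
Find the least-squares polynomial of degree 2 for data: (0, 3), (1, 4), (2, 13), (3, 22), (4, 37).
13/5 + (3/5)x + (2)x²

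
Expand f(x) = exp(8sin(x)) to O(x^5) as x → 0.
1 + 8*x + 32*x**2 + 84*x**3 + 160*x**4 + O(x**5)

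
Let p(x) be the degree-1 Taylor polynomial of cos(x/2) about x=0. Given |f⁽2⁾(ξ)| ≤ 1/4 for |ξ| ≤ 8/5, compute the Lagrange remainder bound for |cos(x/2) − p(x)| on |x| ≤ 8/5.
8/25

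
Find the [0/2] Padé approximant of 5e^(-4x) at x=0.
5/(8*x**2 + 4*x + 1)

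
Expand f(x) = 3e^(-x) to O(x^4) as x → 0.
3 - 3*x + 3*x**2/2 - x**3/2 + O(x**4)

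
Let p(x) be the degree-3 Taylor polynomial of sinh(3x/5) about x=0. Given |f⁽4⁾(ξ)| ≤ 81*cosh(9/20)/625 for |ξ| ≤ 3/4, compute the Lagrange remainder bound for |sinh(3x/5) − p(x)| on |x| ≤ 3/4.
2187*cosh(9/20)/1280000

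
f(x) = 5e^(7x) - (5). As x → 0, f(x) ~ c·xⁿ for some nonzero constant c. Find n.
1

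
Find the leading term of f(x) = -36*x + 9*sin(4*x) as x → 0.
-96*x**3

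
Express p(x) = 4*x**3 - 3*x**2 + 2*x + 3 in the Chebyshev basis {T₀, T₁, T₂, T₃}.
(3/2)T₀ + (5)T₁ + (-3/2)T₂ + T₃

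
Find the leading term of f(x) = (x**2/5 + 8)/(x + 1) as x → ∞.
x/5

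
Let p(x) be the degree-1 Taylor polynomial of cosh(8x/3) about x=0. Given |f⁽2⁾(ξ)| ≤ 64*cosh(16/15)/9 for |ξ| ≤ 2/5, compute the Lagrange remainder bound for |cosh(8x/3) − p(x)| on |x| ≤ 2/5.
128*cosh(16/15)/225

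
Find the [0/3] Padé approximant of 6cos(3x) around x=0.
6/(9*x**2/2 + 1)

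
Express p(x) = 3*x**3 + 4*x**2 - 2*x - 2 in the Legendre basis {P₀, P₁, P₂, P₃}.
(-2/3)P₀ + (-1/5)P₁ + (8/3)P₂ + (6/5)P₃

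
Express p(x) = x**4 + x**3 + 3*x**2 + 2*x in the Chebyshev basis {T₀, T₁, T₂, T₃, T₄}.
(15/8)T₀ + (11/4)T₁ + (2)T₂ + (1/4)T₃ + (1/8)T₄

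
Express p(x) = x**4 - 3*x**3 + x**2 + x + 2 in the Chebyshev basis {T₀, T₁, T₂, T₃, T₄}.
(23/8)T₀ + (-5/4)T₁ + T₂ + (-3/4)T₃ + (1/8)T₄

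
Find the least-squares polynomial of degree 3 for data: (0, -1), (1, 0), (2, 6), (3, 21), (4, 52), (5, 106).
-47/42 + (419/252)x + (-25/21)x² + (37/36)x³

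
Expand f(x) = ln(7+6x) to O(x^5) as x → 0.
log(7) + 6*x/7 - 18*x**2/49 + 72*x**3/343 - 324*x**4/2401 + O(x**5)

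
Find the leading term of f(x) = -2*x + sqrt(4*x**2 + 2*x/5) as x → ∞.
1/10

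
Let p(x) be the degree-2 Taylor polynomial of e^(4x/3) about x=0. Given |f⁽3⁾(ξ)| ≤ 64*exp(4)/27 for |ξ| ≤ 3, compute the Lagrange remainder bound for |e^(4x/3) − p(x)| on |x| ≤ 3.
32*exp(4)/3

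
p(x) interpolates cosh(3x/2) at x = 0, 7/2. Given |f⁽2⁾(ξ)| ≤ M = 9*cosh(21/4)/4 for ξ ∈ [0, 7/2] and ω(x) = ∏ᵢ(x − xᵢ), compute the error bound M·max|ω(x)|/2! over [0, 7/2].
441*cosh(21/4)/128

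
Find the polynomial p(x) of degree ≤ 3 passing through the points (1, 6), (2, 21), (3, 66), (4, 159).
3*x**3 - 3*x**2 + 3*x + 3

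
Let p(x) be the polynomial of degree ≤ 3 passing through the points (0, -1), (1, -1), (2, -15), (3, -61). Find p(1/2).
-3/8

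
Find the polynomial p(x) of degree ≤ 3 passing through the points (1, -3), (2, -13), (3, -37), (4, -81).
-x**3 - x**2 - 1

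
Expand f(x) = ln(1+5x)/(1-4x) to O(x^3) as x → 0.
5*x + 15*x**2/2 + O(x**3)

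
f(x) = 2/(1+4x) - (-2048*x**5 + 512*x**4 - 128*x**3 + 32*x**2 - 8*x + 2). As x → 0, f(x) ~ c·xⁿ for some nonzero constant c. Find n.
6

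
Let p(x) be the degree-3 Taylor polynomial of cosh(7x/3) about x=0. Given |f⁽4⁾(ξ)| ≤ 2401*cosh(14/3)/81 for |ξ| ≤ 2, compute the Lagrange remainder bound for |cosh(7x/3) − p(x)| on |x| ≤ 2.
4802*cosh(14/3)/243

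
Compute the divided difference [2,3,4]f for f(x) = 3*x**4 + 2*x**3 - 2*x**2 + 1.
181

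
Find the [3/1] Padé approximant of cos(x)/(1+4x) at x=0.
(x**3/96 - 187*x**2/372 + x/1488 + 1)/(5953*x/1488 + 1)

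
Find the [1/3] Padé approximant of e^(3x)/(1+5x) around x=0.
(17*x/16 + 1)/(219*x**3/32 - 67*x**2/8 + 49*x/16 + 1)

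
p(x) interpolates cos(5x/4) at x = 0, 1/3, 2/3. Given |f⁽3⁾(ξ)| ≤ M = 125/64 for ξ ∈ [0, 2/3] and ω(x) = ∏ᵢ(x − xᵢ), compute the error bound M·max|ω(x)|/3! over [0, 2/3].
125*sqrt(3)/46656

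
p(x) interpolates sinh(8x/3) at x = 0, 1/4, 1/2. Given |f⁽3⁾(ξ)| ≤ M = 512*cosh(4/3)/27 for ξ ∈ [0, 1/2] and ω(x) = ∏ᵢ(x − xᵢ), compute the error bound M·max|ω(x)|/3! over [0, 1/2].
8*sqrt(3)*cosh(4/3)/729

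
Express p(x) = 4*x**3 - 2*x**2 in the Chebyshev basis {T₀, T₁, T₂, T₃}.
-T₀ + (3)T₁ - T₂ + T₃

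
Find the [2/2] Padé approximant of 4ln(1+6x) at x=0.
24*x*(3*x + 1)/(6*x**2 + 6*x + 1)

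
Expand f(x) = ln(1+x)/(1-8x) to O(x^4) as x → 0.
x + 15*x**2/2 + 181*x**3/3 + O(x**4)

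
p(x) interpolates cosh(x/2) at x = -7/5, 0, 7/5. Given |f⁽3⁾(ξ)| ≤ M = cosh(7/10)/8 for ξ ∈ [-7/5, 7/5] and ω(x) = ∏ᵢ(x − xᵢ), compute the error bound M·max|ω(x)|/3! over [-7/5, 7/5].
343*sqrt(3)*cosh(7/10)/27000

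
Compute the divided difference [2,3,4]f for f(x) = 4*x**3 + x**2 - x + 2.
37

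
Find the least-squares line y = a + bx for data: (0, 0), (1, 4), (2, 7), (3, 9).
a = 1/2, b = 3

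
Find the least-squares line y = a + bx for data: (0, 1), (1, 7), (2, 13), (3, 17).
a = 7/5, b = 27/5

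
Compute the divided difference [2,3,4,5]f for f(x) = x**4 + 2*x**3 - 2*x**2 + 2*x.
16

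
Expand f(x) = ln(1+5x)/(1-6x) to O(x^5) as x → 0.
5*x + 35*x**2/2 + 440*x**3/3 + 2895*x**4/4 + O(x**5)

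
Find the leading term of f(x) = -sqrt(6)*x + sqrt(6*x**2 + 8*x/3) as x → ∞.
2*sqrt(6)/9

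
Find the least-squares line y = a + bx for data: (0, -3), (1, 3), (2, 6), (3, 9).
a = -21/10, b = 39/10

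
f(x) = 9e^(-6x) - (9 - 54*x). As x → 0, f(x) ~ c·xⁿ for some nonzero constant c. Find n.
2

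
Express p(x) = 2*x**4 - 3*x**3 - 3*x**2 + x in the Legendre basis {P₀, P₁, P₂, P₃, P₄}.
(-3/5)P₀ + (-4/5)P₁ + (-6/7)P₂ + (-6/5)P₃ + (16/35)P₄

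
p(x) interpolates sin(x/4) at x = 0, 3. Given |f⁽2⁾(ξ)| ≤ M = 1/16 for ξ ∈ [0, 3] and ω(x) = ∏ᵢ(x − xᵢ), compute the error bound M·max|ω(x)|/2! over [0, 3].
9/128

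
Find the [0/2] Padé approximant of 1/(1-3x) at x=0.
1/(1 - 3*x)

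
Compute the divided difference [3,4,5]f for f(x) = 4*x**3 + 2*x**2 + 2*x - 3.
50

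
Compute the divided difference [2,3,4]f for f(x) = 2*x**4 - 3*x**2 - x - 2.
107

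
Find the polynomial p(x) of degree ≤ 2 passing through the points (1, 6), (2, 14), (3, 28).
3*x**2 - x + 4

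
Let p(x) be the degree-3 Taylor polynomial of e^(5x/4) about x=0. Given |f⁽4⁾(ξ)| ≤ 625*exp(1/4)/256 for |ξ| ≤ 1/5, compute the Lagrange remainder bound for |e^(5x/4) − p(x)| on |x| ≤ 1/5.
exp(1/4)/6144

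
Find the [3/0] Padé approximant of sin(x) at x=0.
-x**3/6 + x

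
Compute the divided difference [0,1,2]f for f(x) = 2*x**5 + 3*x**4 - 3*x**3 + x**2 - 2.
43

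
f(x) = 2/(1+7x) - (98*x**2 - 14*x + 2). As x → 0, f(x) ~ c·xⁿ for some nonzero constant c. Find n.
3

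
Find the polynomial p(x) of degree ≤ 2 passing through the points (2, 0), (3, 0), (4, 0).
0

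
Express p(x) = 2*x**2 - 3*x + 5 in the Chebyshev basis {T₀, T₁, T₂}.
(6)T₀ + (-3)T₁ + T₂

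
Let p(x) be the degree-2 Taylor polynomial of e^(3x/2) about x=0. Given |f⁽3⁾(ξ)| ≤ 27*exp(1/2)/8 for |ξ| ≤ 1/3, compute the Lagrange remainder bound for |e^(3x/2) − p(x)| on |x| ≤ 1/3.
exp(1/2)/48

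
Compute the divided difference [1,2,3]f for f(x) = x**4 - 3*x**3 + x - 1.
7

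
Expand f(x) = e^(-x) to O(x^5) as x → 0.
1 - x + x**2/2 - x**3/6 + x**4/24 + O(x**5)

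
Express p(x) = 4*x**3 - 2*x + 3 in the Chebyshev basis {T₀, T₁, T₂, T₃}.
(3)T₀ + T₁ + T₃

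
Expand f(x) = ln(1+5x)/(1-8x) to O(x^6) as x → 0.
5*x + 55*x**2/2 + 785*x**3/3 + 23245*x**4/12 + 48365*x**5/3 + O(x**6)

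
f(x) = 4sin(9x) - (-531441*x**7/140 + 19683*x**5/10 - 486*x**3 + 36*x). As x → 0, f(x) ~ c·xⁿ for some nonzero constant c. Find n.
9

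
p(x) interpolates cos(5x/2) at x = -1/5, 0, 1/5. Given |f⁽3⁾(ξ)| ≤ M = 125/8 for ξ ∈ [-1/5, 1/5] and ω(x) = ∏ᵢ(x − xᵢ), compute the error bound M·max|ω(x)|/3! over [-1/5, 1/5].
sqrt(3)/216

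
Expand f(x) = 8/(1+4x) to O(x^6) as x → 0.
8 - 32*x + 128*x**2 - 512*x**3 + 2048*x**4 - 8192*x**5 + O(x**6)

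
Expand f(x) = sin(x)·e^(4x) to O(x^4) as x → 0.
x + 4*x**2 + 47*x**3/6 + O(x**4)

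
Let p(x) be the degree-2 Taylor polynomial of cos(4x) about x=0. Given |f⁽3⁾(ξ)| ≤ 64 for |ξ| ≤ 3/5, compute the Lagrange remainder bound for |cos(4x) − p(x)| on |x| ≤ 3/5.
288/125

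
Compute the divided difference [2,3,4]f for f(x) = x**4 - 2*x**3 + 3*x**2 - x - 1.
40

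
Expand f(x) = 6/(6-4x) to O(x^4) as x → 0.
1 + 2*x/3 + 4*x**2/9 + 8*x**3/27 + O(x**4)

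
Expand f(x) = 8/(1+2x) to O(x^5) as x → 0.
8 - 16*x + 32*x**2 - 64*x**3 + 128*x**4 + O(x**5)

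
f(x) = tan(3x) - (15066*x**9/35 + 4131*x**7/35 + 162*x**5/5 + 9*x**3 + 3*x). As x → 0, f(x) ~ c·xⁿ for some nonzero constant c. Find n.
11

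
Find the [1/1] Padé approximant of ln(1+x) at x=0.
x/(x/2 + 1)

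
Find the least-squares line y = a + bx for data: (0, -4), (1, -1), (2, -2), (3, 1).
a = -18/5, b = 7/5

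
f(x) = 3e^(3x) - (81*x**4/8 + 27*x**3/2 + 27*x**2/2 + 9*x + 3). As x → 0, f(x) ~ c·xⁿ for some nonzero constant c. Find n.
5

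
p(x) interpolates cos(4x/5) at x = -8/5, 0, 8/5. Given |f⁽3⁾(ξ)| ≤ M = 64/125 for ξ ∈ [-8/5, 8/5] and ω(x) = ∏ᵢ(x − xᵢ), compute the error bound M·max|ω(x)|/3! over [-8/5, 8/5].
32768*sqrt(3)/421875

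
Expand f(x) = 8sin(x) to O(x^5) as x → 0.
8*x - 4*x**3/3 + O(x**5)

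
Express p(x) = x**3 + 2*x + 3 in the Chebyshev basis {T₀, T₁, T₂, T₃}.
(3)T₀ + (11/4)T₁ + (1/4)T₃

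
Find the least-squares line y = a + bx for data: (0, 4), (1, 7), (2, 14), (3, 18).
a = 17/5, b = 49/10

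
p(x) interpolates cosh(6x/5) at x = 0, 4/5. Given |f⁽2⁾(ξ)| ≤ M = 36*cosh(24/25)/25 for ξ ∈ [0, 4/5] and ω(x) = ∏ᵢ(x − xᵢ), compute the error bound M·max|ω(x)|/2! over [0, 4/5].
72*cosh(24/25)/625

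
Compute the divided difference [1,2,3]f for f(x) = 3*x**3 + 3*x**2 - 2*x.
21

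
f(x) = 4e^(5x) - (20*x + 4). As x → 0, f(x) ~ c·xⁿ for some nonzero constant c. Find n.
2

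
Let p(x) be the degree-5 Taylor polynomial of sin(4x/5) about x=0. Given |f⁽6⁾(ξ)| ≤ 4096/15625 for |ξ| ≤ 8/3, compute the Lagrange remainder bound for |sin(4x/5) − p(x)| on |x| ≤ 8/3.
67108864/512578125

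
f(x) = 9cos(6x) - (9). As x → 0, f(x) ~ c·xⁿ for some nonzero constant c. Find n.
2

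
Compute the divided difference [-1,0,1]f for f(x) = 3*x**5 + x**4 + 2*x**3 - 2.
1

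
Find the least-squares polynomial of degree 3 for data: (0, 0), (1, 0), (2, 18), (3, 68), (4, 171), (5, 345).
-23/126 + (-799/756)x + (-295/252)x² + (82/27)x³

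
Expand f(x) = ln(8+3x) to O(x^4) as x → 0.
log(8) + 3*x/8 - 9*x**2/128 + 9*x**3/512 + O(x**4)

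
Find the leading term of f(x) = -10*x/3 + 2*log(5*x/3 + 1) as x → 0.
-25*x**2/9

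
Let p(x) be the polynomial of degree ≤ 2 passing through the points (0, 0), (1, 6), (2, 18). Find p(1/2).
9/4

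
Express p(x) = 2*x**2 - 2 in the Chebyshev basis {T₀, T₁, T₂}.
-T₀ + T₂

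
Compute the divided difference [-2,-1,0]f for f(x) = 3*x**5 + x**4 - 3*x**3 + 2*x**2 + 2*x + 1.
-27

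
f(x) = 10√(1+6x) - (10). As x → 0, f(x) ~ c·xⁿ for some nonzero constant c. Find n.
1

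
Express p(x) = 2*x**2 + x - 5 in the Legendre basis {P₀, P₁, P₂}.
(-13/3)P₀ + P₁ + (4/3)P₂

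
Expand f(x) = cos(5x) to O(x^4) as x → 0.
1 - 25*x**2/2 + O(x**4)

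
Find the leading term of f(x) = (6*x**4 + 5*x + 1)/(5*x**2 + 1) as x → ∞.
6*x**2/5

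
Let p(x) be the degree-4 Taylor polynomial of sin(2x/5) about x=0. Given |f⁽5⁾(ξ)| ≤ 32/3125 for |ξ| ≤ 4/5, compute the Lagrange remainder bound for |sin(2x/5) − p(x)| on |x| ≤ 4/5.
4096/146484375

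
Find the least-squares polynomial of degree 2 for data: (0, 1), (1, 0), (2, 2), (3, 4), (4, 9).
32/35 + (-10/7)x + (6/7)x²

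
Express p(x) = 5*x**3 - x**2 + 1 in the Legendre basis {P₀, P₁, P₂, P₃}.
(2/3)P₀ + (3)P₁ + (-2/3)P₂ + (2)P₃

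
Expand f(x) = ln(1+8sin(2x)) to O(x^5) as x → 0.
16*x - 128*x**2 + 4064*x**3/3 - 48640*x**4/3 + O(x**5)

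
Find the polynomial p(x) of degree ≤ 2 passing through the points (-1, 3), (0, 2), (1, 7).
3*x**2 + 2*x + 2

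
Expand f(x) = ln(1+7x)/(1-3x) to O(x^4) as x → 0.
7*x - 7*x**2/2 + 623*x**3/6 + O(x**4)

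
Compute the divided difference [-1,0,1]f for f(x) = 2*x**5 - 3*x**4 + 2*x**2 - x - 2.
-1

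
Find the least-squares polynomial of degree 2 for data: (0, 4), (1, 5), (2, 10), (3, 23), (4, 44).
156/35 + (-137/35)x + (24/7)x²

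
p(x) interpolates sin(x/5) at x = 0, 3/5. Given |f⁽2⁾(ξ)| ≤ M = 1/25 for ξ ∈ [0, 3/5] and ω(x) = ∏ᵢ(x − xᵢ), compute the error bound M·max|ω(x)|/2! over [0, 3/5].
9/5000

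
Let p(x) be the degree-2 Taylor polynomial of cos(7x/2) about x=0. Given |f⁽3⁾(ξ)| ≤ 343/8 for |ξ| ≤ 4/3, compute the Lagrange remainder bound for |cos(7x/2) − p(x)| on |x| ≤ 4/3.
1372/81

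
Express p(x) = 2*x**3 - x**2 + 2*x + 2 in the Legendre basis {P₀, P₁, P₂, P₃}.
(5/3)P₀ + (16/5)P₁ + (-2/3)P₂ + (4/5)P₃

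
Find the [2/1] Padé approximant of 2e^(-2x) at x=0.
(4*x**2/3 - 8*x/3 + 2)/(2*x/3 + 1)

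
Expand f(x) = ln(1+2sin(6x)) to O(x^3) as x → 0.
12*x - 72*x**2 + O(x**3)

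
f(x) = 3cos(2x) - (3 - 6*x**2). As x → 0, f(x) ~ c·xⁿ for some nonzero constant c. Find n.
4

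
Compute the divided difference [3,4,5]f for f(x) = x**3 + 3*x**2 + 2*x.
15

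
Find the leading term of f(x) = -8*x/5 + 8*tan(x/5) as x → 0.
8*x**3/375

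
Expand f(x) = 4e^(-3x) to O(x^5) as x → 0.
4 - 12*x + 18*x**2 - 18*x**3 + 27*x**4/2 + O(x**5)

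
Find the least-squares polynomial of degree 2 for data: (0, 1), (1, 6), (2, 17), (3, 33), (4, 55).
34/35 + (33/14)x + (39/14)x²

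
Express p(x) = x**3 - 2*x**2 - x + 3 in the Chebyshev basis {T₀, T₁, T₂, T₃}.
(2)T₀ + (-1/4)T₁ - T₂ + (1/4)T₃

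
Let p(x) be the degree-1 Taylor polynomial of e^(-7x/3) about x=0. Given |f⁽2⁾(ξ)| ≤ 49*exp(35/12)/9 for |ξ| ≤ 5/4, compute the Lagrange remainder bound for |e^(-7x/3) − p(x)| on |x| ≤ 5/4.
1225*exp(35/12)/288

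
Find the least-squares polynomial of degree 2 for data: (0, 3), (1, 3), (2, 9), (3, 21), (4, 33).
87/35 + (-27/35)x + (15/7)x²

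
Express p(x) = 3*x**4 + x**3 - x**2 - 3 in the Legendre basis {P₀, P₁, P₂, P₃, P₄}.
(-41/15)P₀ + (3/5)P₁ + (22/21)P₂ + (2/5)P₃ + (24/35)P₄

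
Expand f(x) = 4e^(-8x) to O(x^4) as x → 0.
4 - 32*x + 128*x**2 - 1024*x**3/3 + O(x**4)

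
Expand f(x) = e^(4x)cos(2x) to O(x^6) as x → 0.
1 + 4*x + 6*x**2 + 8*x**3/3 - 14*x**4/3 - 152*x**5/15 + O(x**6)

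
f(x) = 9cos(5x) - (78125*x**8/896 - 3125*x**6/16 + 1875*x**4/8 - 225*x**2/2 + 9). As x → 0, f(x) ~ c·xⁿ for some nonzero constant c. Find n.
10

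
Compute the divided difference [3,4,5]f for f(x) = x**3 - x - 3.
12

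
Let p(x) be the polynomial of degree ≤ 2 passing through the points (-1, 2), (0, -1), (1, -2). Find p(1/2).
-7/4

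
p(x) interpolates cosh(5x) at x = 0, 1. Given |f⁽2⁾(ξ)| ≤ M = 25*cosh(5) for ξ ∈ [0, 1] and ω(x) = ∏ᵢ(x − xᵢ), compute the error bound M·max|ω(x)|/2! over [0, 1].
25*cosh(5)/8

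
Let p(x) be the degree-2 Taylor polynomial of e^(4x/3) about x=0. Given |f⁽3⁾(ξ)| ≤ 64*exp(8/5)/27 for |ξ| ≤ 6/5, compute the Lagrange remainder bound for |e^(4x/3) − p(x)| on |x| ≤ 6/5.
256*exp(8/5)/375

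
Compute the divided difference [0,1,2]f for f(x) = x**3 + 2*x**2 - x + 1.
5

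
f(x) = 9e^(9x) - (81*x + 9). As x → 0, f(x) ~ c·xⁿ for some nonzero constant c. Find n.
2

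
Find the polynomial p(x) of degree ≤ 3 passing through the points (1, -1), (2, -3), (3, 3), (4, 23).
x**3 - 2*x**2 - 3*x + 3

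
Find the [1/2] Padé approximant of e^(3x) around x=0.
(x + 1)/(3*x**2/2 - 2*x + 1)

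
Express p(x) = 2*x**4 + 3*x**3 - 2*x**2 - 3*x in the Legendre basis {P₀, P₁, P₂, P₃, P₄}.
(-4/15)P₀ + (-6/5)P₁ + (-4/21)P₂ + (6/5)P₃ + (16/35)P₄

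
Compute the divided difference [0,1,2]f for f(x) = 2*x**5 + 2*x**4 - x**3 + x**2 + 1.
42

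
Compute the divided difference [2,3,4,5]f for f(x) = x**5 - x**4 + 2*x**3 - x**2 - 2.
113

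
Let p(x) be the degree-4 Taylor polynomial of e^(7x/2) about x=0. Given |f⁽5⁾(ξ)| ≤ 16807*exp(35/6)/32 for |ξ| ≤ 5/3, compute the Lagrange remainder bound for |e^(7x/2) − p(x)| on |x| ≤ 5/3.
10504375*exp(35/6)/186624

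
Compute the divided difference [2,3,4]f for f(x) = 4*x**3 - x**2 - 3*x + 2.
35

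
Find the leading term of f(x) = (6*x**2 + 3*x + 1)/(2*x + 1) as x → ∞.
3*x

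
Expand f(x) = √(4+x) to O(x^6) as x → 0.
2 + x/4 - x**2/64 + x**3/512 - 5*x**4/16384 + 7*x**5/131072 + O(x**6)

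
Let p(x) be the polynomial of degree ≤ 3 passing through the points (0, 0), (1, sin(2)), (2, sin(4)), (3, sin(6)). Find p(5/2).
15*sin(4)/16 - 5*sin(2)/16 + 5*sin(6)/16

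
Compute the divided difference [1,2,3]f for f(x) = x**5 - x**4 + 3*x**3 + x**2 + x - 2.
84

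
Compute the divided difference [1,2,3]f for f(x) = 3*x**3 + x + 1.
18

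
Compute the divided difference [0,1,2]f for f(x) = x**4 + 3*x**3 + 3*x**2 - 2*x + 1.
19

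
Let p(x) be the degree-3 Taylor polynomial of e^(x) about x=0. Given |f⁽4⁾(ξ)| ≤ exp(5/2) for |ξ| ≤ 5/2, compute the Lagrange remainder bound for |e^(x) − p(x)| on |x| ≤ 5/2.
625*exp(5/2)/384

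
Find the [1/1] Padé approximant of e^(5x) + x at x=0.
(47*x/12 + 1)/(1 - 25*x/12)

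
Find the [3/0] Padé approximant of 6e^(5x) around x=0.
125*x**3 + 75*x**2 + 30*x + 6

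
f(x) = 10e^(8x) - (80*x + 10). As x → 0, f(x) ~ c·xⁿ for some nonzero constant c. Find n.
2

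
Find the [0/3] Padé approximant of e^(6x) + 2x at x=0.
1/(-260*x**3 + 46*x**2 - 8*x + 1)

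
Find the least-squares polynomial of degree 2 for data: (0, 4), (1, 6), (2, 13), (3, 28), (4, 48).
143/35 + (-11/7)x + (22/7)x²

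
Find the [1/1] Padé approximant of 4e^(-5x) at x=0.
(4 - 10*x)/(5*x/2 + 1)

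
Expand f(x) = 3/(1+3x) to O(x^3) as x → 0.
3 - 9*x + 27*x**2 + O(x**3)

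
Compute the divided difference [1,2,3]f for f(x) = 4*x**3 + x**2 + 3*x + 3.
25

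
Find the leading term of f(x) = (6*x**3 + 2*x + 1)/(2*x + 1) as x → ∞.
3*x**2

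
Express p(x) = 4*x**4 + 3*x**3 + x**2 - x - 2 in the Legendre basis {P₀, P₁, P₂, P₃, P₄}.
(-13/15)P₀ + (4/5)P₁ + (62/21)P₂ + (6/5)P₃ + (32/35)P₄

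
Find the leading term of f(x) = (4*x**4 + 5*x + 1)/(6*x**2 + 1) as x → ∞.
2*x**2/3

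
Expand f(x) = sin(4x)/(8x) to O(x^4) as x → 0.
1/2 - 4*x**2/3 + O(x**4)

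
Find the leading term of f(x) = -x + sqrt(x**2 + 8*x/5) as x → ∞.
4/5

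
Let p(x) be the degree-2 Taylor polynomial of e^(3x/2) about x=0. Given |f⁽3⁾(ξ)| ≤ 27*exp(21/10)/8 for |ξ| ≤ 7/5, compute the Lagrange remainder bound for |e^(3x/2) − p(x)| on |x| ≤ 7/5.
3087*exp(21/10)/2000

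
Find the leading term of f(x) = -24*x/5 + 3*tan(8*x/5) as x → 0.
512*x**3/125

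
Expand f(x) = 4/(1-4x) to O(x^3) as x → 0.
4 + 16*x + 64*x**2 + O(x**3)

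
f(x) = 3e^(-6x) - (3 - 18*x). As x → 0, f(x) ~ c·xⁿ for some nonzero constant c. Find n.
2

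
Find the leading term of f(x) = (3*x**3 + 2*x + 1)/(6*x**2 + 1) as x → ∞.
x/2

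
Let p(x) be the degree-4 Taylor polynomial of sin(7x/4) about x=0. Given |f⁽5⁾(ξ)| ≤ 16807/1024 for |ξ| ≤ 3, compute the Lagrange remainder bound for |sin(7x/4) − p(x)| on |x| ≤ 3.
1361367/40960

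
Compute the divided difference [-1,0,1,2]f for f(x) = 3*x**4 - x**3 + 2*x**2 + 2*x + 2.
5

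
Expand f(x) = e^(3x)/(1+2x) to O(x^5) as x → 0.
1 + x + 5*x**2/2 - x**3/2 + 35*x**4/8 + O(x**5)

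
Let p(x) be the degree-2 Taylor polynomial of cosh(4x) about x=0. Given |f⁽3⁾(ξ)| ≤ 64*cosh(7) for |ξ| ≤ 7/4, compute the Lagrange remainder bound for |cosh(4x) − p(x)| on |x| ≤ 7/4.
343*cosh(7)/6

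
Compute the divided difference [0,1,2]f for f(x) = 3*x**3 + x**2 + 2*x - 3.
10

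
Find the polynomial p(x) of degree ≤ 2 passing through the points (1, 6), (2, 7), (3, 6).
-x**2 + 4*x + 3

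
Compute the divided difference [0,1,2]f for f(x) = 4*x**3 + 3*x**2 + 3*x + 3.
15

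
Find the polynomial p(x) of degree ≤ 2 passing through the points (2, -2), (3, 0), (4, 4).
x**2 - 3*x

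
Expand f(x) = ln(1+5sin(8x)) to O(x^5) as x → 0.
40*x - 800*x**2 + 62720*x**3/3 - 1868800*x**4/3 + O(x**5)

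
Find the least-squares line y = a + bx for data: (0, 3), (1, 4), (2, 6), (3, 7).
a = 29/10, b = 7/5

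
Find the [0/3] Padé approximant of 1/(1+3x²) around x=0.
1/(3*x**2 + 1)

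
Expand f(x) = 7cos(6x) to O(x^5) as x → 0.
7 - 126*x**2 + 378*x**4 + O(x**5)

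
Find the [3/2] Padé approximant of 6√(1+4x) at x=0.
(12*x**3 + 54*x**2 + 36*x + 6)/(3*x**2 + 4*x + 1)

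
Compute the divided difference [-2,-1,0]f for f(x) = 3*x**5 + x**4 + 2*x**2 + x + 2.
-36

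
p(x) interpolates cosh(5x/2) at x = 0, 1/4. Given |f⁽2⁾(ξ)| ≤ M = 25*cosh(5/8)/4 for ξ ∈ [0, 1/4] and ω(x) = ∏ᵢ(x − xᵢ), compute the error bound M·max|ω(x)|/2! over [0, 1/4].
25*cosh(5/8)/512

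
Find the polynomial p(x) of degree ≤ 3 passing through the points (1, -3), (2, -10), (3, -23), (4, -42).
-3*x**2 + 2*x - 2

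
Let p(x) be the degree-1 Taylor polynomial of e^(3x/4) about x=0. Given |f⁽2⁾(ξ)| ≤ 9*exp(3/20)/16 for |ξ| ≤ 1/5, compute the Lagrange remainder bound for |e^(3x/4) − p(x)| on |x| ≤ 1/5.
9*exp(3/20)/800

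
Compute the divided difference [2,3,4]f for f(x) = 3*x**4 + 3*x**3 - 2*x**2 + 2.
190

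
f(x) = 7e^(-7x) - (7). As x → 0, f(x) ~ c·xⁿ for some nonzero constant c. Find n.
1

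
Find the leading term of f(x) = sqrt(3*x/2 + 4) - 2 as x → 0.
3*x/8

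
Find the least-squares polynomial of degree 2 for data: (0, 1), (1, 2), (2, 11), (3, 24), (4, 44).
4/5 + (-6/5)x + (3)x²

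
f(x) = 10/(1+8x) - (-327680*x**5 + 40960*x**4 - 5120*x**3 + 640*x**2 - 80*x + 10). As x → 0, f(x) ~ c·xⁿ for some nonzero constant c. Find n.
6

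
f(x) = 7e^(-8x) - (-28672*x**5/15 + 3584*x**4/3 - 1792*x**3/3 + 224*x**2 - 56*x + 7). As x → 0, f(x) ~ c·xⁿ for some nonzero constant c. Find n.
6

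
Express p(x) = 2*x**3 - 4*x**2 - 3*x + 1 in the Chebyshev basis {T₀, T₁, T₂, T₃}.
-T₀ + (-3/2)T₁ + (-2)T₂ + (1/2)T₃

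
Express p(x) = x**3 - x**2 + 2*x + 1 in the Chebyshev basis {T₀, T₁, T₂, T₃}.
(1/2)T₀ + (11/4)T₁ + (-1/2)T₂ + (1/4)T₃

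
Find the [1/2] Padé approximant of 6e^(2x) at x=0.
(4*x + 6)/(2*x**2/3 - 4*x/3 + 1)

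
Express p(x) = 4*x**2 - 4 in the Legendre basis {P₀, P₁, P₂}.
(-8/3)P₀ + (8/3)P₂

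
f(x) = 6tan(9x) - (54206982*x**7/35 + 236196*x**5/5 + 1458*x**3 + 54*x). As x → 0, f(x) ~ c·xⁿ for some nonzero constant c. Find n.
9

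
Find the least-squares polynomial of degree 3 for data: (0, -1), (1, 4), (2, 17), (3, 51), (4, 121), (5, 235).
-6/7 + (89/21)x + (-51/28)x² + (25/12)x³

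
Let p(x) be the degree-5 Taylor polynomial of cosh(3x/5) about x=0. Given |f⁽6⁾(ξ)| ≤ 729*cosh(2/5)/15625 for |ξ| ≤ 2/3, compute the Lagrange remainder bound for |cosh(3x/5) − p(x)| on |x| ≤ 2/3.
4*cosh(2/5)/703125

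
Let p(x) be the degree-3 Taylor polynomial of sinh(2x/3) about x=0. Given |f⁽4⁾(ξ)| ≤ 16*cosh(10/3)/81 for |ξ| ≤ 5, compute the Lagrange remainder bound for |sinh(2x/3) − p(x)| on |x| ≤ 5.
1250*cosh(10/3)/243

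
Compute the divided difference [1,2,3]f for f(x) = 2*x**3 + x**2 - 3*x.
13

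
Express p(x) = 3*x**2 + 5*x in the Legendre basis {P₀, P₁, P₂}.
P₀ + (5)P₁ + (2)P₂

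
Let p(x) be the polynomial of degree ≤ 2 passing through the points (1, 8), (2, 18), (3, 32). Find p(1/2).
9/2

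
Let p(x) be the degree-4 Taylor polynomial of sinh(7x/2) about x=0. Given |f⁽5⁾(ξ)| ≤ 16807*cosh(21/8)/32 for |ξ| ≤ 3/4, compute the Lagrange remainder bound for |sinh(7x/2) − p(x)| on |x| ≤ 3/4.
1361367*cosh(21/8)/1310720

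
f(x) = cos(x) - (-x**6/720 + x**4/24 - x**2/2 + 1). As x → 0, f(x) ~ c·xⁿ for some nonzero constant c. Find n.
8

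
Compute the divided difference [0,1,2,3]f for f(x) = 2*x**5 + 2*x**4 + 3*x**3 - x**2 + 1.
65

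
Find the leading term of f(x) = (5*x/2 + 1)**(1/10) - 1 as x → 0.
x/4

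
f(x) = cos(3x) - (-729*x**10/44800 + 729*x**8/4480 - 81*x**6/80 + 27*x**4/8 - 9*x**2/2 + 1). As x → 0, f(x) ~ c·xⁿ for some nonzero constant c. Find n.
12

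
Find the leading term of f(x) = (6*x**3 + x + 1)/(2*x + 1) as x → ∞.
3*x**2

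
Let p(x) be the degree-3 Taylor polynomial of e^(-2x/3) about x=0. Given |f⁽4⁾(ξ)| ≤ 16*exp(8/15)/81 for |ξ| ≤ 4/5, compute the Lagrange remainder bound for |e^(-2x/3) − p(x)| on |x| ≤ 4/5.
512*exp(8/15)/151875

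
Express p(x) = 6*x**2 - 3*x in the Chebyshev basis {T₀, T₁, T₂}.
(3)T₀ + (-3)T₁ + (3)T₂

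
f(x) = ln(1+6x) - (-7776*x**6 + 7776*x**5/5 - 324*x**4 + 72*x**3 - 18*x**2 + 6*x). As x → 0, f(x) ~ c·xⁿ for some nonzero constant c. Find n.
7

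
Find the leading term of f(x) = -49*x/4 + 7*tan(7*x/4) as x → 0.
2401*x**3/192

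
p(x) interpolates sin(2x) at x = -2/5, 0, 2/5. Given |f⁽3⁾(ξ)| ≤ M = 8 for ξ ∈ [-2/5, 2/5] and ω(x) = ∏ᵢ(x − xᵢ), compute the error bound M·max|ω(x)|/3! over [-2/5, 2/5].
64*sqrt(3)/3375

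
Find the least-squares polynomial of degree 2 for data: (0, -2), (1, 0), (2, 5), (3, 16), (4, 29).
-2 + (-1/5)x + (2)x²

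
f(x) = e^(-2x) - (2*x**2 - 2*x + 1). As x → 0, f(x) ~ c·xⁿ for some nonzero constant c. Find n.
3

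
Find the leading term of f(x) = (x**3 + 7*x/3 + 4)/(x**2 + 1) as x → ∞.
x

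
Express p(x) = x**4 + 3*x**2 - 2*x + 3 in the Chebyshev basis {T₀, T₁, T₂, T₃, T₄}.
(39/8)T₀ + (-2)T₁ + (2)T₂ + (1/8)T₄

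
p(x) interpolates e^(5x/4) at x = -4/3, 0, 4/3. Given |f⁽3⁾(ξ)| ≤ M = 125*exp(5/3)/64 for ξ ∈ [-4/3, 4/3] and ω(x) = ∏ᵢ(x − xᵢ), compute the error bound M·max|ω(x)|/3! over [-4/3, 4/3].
125*sqrt(3)*exp(5/3)/729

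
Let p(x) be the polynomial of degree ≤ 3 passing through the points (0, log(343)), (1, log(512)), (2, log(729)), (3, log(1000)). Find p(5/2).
log(243*2**(1/8)*21875**(3/16)*3**(5/8)/4)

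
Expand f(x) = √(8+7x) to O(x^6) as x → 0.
2*sqrt(2) + 7*sqrt(2)*x/8 - 49*sqrt(2)*x**2/256 + 343*sqrt(2)*x**3/4096 - 12005*sqrt(2)*x**4/262144 + 117649*sqrt(2)*x**5/4194304 + O(x**6)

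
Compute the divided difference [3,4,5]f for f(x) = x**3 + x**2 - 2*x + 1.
13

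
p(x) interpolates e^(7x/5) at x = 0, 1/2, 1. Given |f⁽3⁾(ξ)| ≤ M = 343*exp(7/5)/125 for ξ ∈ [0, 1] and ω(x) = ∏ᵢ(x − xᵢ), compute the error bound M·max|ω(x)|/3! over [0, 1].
343*sqrt(3)*exp(7/5)/27000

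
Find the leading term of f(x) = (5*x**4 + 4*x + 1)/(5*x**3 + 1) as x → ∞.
x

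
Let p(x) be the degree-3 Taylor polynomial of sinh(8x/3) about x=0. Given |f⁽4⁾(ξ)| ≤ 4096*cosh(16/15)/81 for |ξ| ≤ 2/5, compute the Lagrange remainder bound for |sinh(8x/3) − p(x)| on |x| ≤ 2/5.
8192*cosh(16/15)/151875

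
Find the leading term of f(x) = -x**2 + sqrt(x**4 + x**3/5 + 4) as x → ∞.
x/10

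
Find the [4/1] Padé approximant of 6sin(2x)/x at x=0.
8*x**4/5 - 8*x**2 + 12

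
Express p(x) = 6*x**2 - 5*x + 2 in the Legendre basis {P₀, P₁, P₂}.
(4)P₀ + (-5)P₁ + (4)P₂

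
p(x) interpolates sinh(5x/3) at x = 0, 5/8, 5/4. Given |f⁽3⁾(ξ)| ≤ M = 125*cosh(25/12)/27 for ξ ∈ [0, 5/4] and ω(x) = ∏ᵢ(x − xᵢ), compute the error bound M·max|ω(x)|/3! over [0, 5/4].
15625*sqrt(3)*cosh(25/12)/373248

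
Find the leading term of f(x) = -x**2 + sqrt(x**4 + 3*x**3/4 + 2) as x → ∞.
3*x/8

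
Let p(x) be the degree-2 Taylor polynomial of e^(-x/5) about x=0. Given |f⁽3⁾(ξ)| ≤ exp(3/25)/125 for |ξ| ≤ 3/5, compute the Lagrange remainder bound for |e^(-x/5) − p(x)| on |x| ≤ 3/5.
9*exp(3/25)/31250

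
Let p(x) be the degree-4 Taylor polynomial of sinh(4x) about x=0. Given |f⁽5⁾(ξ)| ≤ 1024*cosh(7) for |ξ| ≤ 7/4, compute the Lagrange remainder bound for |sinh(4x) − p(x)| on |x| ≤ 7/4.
16807*cosh(7)/120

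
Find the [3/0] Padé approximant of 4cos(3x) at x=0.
4 - 18*x**2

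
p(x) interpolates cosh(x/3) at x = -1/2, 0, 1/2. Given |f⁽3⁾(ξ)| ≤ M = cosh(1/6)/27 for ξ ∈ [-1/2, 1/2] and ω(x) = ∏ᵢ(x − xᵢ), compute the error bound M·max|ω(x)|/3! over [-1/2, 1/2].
sqrt(3)*cosh(1/6)/5832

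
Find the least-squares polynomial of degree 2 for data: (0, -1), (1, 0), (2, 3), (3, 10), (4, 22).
-24/35 + (-64/35)x + (13/7)x²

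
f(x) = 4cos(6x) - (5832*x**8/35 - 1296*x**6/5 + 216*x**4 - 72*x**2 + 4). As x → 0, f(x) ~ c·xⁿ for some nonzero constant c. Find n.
10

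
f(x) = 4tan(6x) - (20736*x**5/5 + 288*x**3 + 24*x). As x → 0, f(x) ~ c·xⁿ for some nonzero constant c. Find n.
7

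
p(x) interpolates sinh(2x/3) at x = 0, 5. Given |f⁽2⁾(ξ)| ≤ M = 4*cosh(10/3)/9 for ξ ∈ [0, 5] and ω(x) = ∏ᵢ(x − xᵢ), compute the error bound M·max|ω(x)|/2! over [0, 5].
25*cosh(10/3)/18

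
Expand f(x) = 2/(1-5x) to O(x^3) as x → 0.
2 + 10*x + 50*x**2 + O(x**3)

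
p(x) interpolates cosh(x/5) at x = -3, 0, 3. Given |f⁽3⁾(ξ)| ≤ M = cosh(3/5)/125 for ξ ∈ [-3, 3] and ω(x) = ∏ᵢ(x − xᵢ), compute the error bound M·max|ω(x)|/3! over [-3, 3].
sqrt(3)*cosh(3/5)/125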